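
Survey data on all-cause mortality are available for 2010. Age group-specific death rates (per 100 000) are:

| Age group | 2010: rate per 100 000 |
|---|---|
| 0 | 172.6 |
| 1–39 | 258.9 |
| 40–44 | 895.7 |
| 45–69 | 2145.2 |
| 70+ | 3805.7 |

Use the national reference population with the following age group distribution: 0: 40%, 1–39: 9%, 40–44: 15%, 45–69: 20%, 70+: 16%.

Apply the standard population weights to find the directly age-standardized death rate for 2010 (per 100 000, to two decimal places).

1264.65

Standard weights: 0.40, 0.09, 0.15, 0.20, 0.16.
Standardized rate: 0.4000×172.6 + 0.0900×258.9 + 0.1500×895.7 + 0.2000×2145.2 + 0.1600×3805.7 = 1264.6480 per 100 000.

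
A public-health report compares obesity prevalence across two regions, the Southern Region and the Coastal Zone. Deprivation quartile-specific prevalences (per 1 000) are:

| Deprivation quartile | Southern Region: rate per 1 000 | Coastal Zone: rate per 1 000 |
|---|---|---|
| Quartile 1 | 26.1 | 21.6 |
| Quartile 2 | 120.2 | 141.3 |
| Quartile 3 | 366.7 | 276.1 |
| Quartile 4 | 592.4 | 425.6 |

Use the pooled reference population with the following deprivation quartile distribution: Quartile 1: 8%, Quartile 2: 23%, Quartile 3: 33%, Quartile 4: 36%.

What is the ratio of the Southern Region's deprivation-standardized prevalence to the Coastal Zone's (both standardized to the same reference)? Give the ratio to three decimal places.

Standard weights: 0.08, 0.23, 0.33, 0.36.
The Southern Region: 0.0800×26.1 + 0.2300×120.2 + 0.3300×366.7 + 0.3600×592.4 = 364.0090 per 1 000.
The Coastal Zone: 0.0800×21.6 + 0.2300×141.3 + 0.3300×276.1 + 0.3600×425.6 = 278.5560 per 1 000.
Ratio = 364.0090 ÷ 278.5560 = 1.30677.

1.307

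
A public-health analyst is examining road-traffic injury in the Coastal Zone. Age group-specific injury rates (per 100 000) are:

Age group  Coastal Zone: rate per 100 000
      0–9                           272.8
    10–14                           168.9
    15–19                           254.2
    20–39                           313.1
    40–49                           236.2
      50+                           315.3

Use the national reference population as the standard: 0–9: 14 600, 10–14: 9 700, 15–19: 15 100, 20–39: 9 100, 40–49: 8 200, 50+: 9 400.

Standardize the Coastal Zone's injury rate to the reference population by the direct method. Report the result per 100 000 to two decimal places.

Standard total = 66 100; weights = 0.2209, 0.1467, 0.2284, 0.1377, 0.1241, 0.1422.
Standardized rate: 0.2209×272.8 + 0.1467×168.9 + 0.2284×254.2 + 0.1377×313.1 + 0.1241×236.2 + 0.1422×315.3 = 260.3555 per 100 000.

260.36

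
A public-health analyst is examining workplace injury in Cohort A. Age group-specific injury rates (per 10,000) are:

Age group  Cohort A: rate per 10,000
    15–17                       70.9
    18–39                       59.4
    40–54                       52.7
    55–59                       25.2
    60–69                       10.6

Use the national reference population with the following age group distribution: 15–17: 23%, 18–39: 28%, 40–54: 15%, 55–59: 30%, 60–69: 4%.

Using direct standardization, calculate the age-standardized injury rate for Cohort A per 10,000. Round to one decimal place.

48.8

Standard weights: 0.23, 0.28, 0.15, 0.30, 0.04.
Standardized rate: 0.2300×70.9 + 0.2800×59.4 + 0.1500×52.7 + 0.3000×25.2 + 0.0400×10.6 = 48.8280 per 10,000.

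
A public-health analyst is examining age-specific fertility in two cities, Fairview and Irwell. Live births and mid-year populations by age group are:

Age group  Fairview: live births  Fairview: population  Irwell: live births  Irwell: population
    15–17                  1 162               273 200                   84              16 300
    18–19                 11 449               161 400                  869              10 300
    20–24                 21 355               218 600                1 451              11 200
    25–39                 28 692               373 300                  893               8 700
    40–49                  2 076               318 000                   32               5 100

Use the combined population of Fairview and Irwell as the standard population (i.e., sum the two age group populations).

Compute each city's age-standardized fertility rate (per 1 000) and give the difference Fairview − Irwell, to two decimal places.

-14.08

Age-specific rates per 1 000 for Fairview: 4.253, 70.936, 97.690, 76.860, 6.528.
For Irwell: 5.153, 84.369, 129.554, 102.644, 6.275.
Combined standard total = 1 396 100; weights = 0.2074, 0.1230, 0.1646, 0.2736, 0.2314.
Fairview: 0.2074×4.253 + 0.1230×70.936 + 0.1646×97.690 + 0.2736×76.860 + 0.2314×6.528 = 48.2273 per 1 000.
Irwell: 0.2074×5.153 + 0.1230×84.369 + 0.1646×129.554 + 0.2736×102.644 + 0.2314×6.275 = 62.3069 per 1 000.
Difference = 48.2273 − 62.3069 = -14.0796.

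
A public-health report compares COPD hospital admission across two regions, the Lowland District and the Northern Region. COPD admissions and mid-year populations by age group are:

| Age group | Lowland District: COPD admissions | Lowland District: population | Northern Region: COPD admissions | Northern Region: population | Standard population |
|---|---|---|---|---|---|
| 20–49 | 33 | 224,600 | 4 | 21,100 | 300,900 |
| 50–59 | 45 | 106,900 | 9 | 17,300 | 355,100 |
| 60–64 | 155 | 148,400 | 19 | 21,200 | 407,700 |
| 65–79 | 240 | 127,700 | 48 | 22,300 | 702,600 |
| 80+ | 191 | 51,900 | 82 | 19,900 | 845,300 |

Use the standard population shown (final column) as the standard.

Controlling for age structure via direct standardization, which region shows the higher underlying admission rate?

Northern Region

Age-specific rates per 10,000 for the Lowland District: 1.47, 4.21, 10.44, 18.79, 36.80.
For the Northern Region: 1.90, 5.20, 8.96, 21.52, 41.21.
Standard total = 2,611,600; weights = 0.1152, 0.1360, 0.1561, 0.2690, 0.3237.
The Lowland District: 0.1152×1.47 + 0.1360×4.21 + 0.1561×10.44 + 0.2690×18.79 + 0.3237×36.80 = 19.3400 per 10,000.
The Northern Region: 0.1152×1.90 + 0.1360×5.20 + 0.1561×8.96 + 0.2690×21.52 + 0.3237×41.21 = 21.4529 per 10,000.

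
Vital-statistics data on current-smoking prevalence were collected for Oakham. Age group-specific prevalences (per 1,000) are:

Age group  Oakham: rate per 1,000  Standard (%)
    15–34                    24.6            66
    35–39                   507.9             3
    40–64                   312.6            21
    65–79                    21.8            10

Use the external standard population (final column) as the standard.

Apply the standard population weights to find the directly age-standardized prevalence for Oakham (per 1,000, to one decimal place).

99.3

Standard weights: 0.66, 0.03, 0.21, 0.10.
Standardized rate: 0.6600×24.6 + 0.0300×507.9 + 0.2100×312.6 + 0.1000×21.8 = 99.2990 per 1,000.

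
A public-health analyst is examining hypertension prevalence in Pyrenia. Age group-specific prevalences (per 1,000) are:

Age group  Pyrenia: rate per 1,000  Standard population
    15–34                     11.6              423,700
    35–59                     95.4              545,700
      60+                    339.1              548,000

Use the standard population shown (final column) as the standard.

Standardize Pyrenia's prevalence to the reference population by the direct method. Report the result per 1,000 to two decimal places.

160.01

Standard total = 1,517,400; weights = 0.2792, 0.3596, 0.3611.
Standardized rate: 0.2792×11.6 + 0.3596×95.4 + 0.3611×339.1 = 160.0115 per 1,000.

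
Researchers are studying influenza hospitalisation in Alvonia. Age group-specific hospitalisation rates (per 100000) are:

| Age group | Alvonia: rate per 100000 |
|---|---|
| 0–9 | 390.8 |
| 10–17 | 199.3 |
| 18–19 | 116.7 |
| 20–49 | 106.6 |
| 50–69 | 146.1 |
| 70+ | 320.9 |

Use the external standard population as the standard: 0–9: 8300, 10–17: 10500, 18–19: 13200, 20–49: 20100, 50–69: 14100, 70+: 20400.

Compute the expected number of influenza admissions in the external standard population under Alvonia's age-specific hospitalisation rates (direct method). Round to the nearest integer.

Expected influenza admissions = Σ (standard pop × age-specific rate ÷ 100000)
= 8300×390.8/100000 + 10500×199.3/100000 + 13200×116.7/100000 + 20100×106.6/100000 + 14100×146.1/100000 + 20400×320.9/100000
= 32.44 + 20.93 + 15.40 + 21.43 + 20.60 + 65.46 = 176.26.

176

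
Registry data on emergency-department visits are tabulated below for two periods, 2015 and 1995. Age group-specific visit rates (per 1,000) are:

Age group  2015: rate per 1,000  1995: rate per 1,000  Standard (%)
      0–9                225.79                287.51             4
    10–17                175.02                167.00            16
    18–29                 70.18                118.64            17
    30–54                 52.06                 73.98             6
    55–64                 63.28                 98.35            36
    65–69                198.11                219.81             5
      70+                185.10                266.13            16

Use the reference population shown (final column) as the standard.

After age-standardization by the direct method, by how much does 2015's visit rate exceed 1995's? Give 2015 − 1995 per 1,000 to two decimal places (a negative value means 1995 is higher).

Standard weights: 0.04, 0.16, 0.17, 0.06, 0.36, 0.05, 0.16.
2015: 0.0400×225.79 + 0.1600×175.02 + 0.1700×70.18 + 0.0600×52.06 + 0.3600×63.28 + 0.0500×198.11 + 0.1600×185.10 = 114.3913 per 1,000.
1995: 0.0400×287.51 + 0.1600×167.00 + 0.1700×118.64 + 0.0600×73.98 + 0.3600×98.35 + 0.0500×219.81 + 0.1600×266.13 = 151.8053 per 1,000.
Difference = 114.3913 − 151.8053 = -37.4140.

-37.41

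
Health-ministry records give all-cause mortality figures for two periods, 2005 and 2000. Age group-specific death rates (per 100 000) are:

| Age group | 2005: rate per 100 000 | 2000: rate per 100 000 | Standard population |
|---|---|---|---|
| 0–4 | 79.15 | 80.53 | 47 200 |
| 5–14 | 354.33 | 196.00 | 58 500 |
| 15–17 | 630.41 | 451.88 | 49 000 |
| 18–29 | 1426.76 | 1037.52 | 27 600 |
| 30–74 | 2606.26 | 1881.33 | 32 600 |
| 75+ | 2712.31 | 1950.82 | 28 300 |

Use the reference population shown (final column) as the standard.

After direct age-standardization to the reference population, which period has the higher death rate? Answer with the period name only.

Standard total = 243 200; weights = 0.1941, 0.2405, 0.2015, 0.1135, 0.1340, 0.1164.
2005: 0.1941×79.15 + 0.2405×354.33 + 0.2015×630.41 + 0.1135×1426.76 + 0.1340×2606.26 + 0.1164×2712.31 = 1054.5037 per 100 000.
2000: 0.1941×80.53 + 0.2405×196.00 + 0.2015×451.88 + 0.1135×1037.52 + 0.1340×1881.33 + 0.1164×1950.82 = 750.7576 per 100 000.

2005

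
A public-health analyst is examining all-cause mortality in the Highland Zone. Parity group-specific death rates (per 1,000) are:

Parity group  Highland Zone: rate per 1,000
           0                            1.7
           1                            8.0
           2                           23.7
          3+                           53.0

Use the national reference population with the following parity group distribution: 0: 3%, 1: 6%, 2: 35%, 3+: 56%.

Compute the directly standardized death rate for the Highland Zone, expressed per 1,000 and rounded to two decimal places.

Standard weights: 0.03, 0.06, 0.35, 0.56.
Standardized rate: 0.0300×1.7 + 0.0600×8.0 + 0.3500×23.7 + 0.5600×53.0 = 38.5060 per 1,000.

38.51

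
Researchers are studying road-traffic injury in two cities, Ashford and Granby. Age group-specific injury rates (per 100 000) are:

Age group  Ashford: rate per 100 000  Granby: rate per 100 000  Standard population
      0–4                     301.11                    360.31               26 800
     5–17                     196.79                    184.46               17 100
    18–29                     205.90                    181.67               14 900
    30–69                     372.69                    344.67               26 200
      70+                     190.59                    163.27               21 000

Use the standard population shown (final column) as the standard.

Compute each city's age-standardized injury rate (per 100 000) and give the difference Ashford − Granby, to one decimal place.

2.8

Standard total = 106 000; weights = 0.2528, 0.1613, 0.1406, 0.2472, 0.1981.
Ashford: 0.2528×301.11 + 0.1613×196.79 + 0.1406×205.90 + 0.2472×372.69 + 0.1981×190.59 = 266.6947 per 100 000.
Granby: 0.2528×360.31 + 0.1613×184.46 + 0.1406×181.67 + 0.2472×344.67 + 0.1981×163.27 = 263.9291 per 100 000.
Difference = 266.6947 − 263.9291 = 2.7656.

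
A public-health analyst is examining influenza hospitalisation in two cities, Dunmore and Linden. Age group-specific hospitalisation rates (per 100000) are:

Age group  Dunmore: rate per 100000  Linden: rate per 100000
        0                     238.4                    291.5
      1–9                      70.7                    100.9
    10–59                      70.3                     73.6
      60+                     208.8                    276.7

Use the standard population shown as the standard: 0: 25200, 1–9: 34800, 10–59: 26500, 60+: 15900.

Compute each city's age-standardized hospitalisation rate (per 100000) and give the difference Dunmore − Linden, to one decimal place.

Standard total = 102400; weights = 0.2461, 0.3398, 0.2588, 0.1553.
Dunmore: 0.2461×238.4 + 0.3398×70.7 + 0.2588×70.3 + 0.1553×208.8 = 133.3097 per 100000.
Linden: 0.2461×291.5 + 0.3398×100.9 + 0.2588×73.6 + 0.1553×276.7 = 168.0376 per 100000.
Difference = 133.3097 − 168.0376 = -34.7279.

-34.7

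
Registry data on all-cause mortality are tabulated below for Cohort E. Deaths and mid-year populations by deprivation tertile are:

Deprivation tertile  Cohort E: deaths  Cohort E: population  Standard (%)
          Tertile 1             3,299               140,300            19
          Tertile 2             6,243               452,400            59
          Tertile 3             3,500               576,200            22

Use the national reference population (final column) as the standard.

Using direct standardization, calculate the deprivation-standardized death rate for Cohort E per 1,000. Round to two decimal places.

13.95

Deprivation-specific rates per 1,000 for Cohort E: 23.514, 13.800, 6.074.
Standard weights: 0.19, 0.59, 0.22.
Standardized rate: 0.1900×23.514 + 0.5900×13.800 + 0.2200×6.074 = 13.9458 per 1,000.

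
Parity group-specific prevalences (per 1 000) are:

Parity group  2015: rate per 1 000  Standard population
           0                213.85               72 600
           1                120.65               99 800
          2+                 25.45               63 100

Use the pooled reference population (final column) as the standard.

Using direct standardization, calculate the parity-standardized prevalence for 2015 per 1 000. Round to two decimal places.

Standard total = 235 500; weights = 0.3083, 0.4238, 0.2679.
Standardized rate: 0.3083×213.85 + 0.4238×120.65 + 0.2679×25.45 = 123.8738 per 1 000.

123.87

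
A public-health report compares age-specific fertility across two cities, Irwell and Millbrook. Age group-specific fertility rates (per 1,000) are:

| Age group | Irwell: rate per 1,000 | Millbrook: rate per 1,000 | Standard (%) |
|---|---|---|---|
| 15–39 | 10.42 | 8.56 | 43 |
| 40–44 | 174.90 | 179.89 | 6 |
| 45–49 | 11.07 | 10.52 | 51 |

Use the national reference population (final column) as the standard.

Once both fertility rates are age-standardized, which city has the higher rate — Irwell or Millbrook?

Standard weights: 0.43, 0.06, 0.51.
Irwell: 0.4300×10.42 + 0.0600×174.90 + 0.5100×11.07 = 20.6203 per 1,000.
Millbrook: 0.4300×8.56 + 0.0600×179.89 + 0.5100×10.52 = 19.8394 per 1,000.

Irwell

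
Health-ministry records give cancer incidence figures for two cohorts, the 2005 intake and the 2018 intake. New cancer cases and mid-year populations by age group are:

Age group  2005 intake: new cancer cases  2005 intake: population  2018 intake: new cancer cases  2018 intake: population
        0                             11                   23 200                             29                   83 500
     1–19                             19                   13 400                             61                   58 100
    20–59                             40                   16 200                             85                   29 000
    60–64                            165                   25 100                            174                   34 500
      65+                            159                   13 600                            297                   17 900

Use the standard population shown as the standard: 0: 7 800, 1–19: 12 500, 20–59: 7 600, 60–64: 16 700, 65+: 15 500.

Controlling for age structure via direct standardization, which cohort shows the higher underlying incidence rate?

2018 intake

Age-specific rates per 100 000 for the 2005 intake: 47.41, 141.79, 246.91, 657.37, 1169.12.
For the 2018 intake: 34.73, 104.99, 293.10, 504.35, 1659.22.
Standard total = 60 100; weights = 0.1298, 0.2080, 0.1265, 0.2779, 0.2579.
The 2005 intake: 0.1298×47.41 + 0.2080×141.79 + 0.1265×246.91 + 0.2779×657.37 + 0.2579×1169.12 = 551.0511 per 100 000.
The 2018 intake: 0.1298×34.73 + 0.2080×104.99 + 0.1265×293.10 + 0.2779×504.35 + 0.2579×1659.22 = 631.4703 per 100 000.
The crude rates (430.60 vs 289.69) would put the 2005 intake higher, but that reflects its age composition; once standardized to a common age structure, the 2018 intake has the higher underlying rate.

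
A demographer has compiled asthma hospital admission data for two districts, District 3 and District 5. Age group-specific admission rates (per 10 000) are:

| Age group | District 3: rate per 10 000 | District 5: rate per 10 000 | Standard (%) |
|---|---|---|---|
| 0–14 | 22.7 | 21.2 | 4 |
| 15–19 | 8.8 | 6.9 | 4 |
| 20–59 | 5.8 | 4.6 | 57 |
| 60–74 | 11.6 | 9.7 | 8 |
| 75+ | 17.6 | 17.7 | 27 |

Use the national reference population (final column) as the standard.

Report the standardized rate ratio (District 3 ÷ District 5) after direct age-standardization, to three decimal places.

Standard weights: 0.04, 0.04, 0.57, 0.08, 0.27.
District 3: 0.0400×22.7 + 0.0400×8.8 + 0.5700×5.8 + 0.0800×11.6 + 0.2700×17.6 = 10.2460 per 10 000.
District 5: 0.0400×21.2 + 0.0400×6.9 + 0.5700×4.6 + 0.0800×9.7 + 0.2700×17.7 = 9.3010 per 10 000.
Ratio = 10.2460 ÷ 9.3010 = 1.10160.

1.102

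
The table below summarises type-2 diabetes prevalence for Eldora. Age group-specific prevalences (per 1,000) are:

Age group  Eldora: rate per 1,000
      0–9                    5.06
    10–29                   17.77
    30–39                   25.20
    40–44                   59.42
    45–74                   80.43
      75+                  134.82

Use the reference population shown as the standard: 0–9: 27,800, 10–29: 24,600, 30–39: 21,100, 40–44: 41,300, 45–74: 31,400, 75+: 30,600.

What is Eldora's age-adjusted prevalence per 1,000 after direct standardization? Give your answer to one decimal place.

57.8

Standard total = 176,800; weights = 0.1572, 0.1391, 0.1193, 0.2336, 0.1776, 0.1731.
Standardized rate: 0.1572×5.06 + 0.1391×17.77 + 0.1193×25.20 + 0.2336×59.42 + 0.1776×80.43 + 0.1731×134.82 = 57.7747 per 1,000.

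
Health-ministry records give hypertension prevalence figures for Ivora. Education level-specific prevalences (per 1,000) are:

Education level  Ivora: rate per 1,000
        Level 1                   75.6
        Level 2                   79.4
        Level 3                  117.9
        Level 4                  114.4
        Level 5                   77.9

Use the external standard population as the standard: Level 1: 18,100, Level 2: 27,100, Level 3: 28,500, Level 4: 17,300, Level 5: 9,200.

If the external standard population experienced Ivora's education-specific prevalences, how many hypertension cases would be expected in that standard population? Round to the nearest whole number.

9576

Expected hypertension cases = Σ (standard pop × education-specific rate ÷ 1,000)
= 18,100×75.6/1,000 + 27,100×79.4/1,000 + 28,500×117.9/1,000 + 17,300×114.4/1,000 + 9,200×77.9/1,000
= 1368.36 + 2151.74 + 3360.15 + 1979.12 + 716.68 = 9576.05.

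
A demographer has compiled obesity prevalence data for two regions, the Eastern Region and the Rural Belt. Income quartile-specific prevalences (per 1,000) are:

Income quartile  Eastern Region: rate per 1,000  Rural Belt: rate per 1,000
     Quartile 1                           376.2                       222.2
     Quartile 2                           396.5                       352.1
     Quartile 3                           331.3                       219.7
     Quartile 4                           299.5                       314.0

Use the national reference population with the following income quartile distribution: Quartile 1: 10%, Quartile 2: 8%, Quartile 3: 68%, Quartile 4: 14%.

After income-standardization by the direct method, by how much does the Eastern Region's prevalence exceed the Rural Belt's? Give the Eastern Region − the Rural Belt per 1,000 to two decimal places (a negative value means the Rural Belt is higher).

Standard weights: 0.10, 0.08, 0.68, 0.14.
The Eastern Region: 0.1000×376.2 + 0.0800×396.5 + 0.6800×331.3 + 0.1400×299.5 = 336.5540 per 1,000.
The Rural Belt: 0.1000×222.2 + 0.0800×352.1 + 0.6800×219.7 + 0.1400×314.0 = 243.7440 per 1,000.
Difference = 336.5540 − 243.7440 = 92.8100.

92.81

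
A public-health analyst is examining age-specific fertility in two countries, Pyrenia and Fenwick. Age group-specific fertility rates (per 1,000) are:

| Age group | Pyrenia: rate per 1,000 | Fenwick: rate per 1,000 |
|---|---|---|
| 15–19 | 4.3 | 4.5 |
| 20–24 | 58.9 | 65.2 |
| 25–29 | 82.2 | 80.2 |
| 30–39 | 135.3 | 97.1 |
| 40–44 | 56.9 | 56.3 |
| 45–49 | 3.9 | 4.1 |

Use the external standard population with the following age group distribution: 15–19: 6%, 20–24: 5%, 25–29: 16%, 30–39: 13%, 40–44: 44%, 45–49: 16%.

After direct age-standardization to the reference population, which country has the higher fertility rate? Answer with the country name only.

Standard weights: 0.06, 0.05, 0.16, 0.13, 0.44, 0.16.
Pyrenia: 0.0600×4.3 + 0.0500×58.9 + 0.1600×82.2 + 0.1300×135.3 + 0.4400×56.9 + 0.1600×3.9 = 59.6040 per 1,000.
Fenwick: 0.0600×4.5 + 0.0500×65.2 + 0.1600×80.2 + 0.1300×97.1 + 0.4400×56.3 + 0.1600×4.1 = 54.4130 per 1,000.

Pyrenia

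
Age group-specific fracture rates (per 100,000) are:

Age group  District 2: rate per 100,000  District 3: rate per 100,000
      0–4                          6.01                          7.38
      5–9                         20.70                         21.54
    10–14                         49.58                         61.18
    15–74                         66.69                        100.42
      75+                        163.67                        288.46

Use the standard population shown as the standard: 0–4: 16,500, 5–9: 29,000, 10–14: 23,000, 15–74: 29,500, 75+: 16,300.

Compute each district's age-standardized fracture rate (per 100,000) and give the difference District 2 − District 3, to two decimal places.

-29.25

Standard total = 114,300; weights = 0.1444, 0.2537, 0.2012, 0.2581, 0.1426.
District 2: 0.1444×6.01 + 0.2537×20.70 + 0.2012×49.58 + 0.2581×66.69 + 0.1426×163.67 = 56.6490 per 100,000.
District 3: 0.1444×7.38 + 0.2537×21.54 + 0.2012×61.18 + 0.2581×100.42 + 0.1426×288.46 = 85.8955 per 100,000.
Difference = 56.6490 − 85.8955 = -29.2465.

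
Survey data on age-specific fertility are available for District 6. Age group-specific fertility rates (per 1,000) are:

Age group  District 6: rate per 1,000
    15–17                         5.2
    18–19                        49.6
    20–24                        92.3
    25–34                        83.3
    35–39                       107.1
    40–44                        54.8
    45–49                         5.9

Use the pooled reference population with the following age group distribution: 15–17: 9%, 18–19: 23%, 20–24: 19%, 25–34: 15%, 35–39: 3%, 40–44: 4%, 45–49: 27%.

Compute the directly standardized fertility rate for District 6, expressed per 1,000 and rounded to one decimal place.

48.9

Standard weights: 0.09, 0.23, 0.19, 0.15, 0.03, 0.04, 0.27.
Standardized rate: 0.0900×5.2 + 0.2300×49.6 + 0.1900×92.3 + 0.1500×83.3 + 0.0300×107.1 + 0.0400×54.8 + 0.2700×5.9 = 48.9060 per 1,000.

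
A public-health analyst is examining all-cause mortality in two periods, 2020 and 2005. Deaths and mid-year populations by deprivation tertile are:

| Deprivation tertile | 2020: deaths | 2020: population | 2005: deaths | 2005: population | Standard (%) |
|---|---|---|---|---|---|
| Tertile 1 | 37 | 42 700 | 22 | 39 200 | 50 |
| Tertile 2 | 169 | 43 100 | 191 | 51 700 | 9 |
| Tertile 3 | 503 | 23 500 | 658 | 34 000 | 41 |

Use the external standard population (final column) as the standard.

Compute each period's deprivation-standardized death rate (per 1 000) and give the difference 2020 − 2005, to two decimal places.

1.01

Deprivation-specific rates per 1 000 for 2020: 0.867, 3.921, 21.404.
For 2005: 0.561, 3.694, 19.353.
Standard weights: 0.50, 0.09, 0.41.
2020: 0.5000×0.867 + 0.0900×3.921 + 0.4100×21.404 = 9.5619 per 1 000.
2005: 0.5000×0.561 + 0.0900×3.694 + 0.4100×19.353 = 8.5478 per 1 000.
Difference = 9.5619 − 8.5478 = 1.0141.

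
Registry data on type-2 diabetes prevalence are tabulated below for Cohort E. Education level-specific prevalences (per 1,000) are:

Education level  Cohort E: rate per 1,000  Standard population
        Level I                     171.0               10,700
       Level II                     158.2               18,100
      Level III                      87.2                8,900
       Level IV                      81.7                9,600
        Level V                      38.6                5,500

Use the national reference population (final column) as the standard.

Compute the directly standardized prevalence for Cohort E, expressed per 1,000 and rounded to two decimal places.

122.46

Standard total = 52,800; weights = 0.2027, 0.3428, 0.1686, 0.1818, 0.1042.
Standardized rate: 0.2027×171.0 + 0.3428×158.2 + 0.1686×87.2 + 0.1818×81.7 + 0.1042×38.6 = 122.4587 per 1,000.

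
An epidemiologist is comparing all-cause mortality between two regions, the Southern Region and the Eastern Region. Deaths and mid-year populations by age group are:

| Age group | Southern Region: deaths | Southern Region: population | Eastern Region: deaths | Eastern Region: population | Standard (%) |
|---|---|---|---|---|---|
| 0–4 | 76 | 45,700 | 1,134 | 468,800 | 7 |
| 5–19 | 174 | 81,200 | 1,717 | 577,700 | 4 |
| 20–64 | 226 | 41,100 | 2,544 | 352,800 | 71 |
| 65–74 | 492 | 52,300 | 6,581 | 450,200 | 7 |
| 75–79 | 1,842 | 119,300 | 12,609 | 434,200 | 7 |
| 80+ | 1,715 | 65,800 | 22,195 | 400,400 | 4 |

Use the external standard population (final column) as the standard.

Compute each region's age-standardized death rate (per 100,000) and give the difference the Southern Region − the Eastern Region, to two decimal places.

Age-specific rates per 100,000 for the Southern Region: 166.30, 214.29, 549.88, 940.73, 1544.01, 2606.38.
For the Eastern Region: 241.89, 297.21, 721.09, 1461.79, 2903.96, 5543.21.
Standard weights: 0.07, 0.04, 0.71, 0.07, 0.07, 0.04.
The Southern Region: 0.0700×166.30 + 0.0400×214.29 + 0.7100×549.88 + 0.0700×940.73 + 0.0700×1544.01 + 0.0400×2606.38 = 688.8128 per 100,000.
The Eastern Region: 0.0700×241.89 + 0.0400×297.21 + 0.7100×721.09 + 0.0700×1461.79 + 0.0700×2903.96 + 0.0400×5543.21 = 1068.1251 per 100,000.
Difference = 688.8128 − 1068.1251 = -379.3123.

-379.31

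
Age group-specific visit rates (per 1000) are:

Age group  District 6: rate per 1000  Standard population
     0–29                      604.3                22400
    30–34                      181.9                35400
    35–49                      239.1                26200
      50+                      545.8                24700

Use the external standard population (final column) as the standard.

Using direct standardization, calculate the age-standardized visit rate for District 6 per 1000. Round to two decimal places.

365.42

Standard total = 108700; weights = 0.2061, 0.3257, 0.2410, 0.2272.
Standardized rate: 0.2061×604.3 + 0.3257×181.9 + 0.2410×239.1 + 0.2272×545.8 = 365.4210 per 1000.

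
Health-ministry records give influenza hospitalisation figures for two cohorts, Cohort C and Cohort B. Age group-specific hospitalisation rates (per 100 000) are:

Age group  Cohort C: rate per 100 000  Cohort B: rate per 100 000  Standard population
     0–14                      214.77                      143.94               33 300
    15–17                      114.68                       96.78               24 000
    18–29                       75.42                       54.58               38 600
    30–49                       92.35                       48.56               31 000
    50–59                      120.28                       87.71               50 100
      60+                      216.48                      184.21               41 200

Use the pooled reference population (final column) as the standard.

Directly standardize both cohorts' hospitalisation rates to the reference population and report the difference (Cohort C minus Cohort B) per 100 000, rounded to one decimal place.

Standard total = 218 200; weights = 0.1526, 0.1100, 0.1769, 0.1421, 0.2296, 0.1888.
Cohort C: 0.1526×214.77 + 0.1100×114.68 + 0.1769×75.42 + 0.1421×92.35 + 0.2296×120.28 + 0.1888×216.48 = 140.3448 per 100 000.
Cohort B: 0.1526×143.94 + 0.1100×96.78 + 0.1769×54.58 + 0.1421×48.56 + 0.2296×87.71 + 0.1888×184.21 = 104.0870 per 100 000.
Difference = 140.3448 − 104.0870 = 36.2577.

36.3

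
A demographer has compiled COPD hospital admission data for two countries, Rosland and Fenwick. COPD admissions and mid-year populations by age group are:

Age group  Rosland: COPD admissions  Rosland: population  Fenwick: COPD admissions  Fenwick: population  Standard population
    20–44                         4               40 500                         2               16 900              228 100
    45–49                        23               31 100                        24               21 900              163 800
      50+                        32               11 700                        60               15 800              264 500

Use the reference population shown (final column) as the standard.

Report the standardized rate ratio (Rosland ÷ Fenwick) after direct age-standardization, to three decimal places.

0.716

Age-specific rates per 10 000 for Rosland: 0.99, 7.40, 27.35.
For Fenwick: 1.18, 10.96, 37.97.
Standard total = 656 400; weights = 0.3475, 0.2495, 0.4030.
Rosland: 0.3475×0.99 + 0.2495×7.40 + 0.4030×27.35 = 13.2097 per 10 000.
Fenwick: 0.3475×1.18 + 0.2495×10.96 + 0.4030×37.97 = 18.4481 per 10 000.
Ratio = 13.2097 ÷ 18.4481 = 0.71605.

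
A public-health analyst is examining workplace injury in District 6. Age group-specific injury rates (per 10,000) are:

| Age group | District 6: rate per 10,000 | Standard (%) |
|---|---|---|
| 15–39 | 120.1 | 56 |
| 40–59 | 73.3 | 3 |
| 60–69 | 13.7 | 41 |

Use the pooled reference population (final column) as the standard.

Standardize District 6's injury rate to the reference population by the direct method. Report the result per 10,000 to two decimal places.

75.07

Standard weights: 0.56, 0.03, 0.41.
Standardized rate: 0.5600×120.1 + 0.0300×73.3 + 0.4100×13.7 = 75.0720 per 10,000.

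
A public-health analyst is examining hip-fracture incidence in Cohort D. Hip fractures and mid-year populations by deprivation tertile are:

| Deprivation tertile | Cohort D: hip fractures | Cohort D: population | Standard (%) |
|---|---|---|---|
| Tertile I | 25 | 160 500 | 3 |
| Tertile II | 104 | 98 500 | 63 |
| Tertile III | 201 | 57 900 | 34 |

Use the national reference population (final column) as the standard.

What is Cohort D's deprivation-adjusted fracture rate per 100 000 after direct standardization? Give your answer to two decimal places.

Deprivation-specific rates per 100 000 for Cohort D: 15.58, 105.58, 347.15.
Standard weights: 0.03, 0.63, 0.34.
Standardized rate: 0.0300×15.58 + 0.6300×105.58 + 0.3400×347.15 = 185.0161 per 100 000.

185.02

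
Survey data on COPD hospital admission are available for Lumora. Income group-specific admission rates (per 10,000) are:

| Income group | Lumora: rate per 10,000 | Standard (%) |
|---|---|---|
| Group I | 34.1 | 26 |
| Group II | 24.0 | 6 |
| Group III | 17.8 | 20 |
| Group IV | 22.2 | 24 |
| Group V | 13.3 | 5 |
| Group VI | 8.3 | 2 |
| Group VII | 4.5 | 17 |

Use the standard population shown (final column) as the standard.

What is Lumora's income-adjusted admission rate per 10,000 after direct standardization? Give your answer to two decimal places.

Standard weights: 0.26, 0.06, 0.20, 0.24, 0.05, 0.02, 0.17.
Standardized rate: 0.2600×34.1 + 0.0600×24.0 + 0.2000×17.8 + 0.2400×22.2 + 0.0500×13.3 + 0.0200×8.3 + 0.1700×4.5 = 20.7900 per 10,000.

20.79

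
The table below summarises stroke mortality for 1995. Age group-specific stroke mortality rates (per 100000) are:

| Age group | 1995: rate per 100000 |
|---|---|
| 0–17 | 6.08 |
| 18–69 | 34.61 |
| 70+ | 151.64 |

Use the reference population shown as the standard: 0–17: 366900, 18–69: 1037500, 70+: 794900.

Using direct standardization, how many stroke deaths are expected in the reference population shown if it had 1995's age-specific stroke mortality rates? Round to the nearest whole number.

Expected stroke deaths = Σ (standard pop × age-specific rate ÷ 100000)
= 366900×6.08/100000 + 1037500×34.61/100000 + 794900×151.64/100000
= 22.31 + 359.08 + 1205.39 = 1586.77.

1587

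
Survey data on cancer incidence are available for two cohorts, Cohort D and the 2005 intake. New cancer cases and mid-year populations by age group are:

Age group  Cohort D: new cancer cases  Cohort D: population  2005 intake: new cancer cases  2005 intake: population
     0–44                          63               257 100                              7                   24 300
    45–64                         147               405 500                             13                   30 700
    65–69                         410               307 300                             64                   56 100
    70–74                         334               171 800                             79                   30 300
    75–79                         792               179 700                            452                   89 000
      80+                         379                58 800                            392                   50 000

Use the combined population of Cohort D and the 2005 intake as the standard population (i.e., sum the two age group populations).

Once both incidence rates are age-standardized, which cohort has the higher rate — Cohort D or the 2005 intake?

2005 intake

Age-specific rates per 100 000 for Cohort D: 24.50, 36.25, 133.42, 194.41, 440.73, 644.56.
For the 2005 intake: 28.81, 42.35, 114.08, 260.73, 507.87, 784.00.
Combined standard total = 1 660 600; weights = 0.1695, 0.2627, 0.2188, 0.1217, 0.1618, 0.0655.
Cohort D: 0.1695×24.50 + 0.2627×36.25 + 0.2188×133.42 + 0.1217×194.41 + 0.1618×440.73 + 0.0655×644.56 = 180.0778 per 100 000.
The 2005 intake: 0.1695×28.81 + 0.2627×42.35 + 0.2188×114.08 + 0.1217×260.73 + 0.1618×507.87 + 0.0655×784.00 = 206.2447 per 100 000.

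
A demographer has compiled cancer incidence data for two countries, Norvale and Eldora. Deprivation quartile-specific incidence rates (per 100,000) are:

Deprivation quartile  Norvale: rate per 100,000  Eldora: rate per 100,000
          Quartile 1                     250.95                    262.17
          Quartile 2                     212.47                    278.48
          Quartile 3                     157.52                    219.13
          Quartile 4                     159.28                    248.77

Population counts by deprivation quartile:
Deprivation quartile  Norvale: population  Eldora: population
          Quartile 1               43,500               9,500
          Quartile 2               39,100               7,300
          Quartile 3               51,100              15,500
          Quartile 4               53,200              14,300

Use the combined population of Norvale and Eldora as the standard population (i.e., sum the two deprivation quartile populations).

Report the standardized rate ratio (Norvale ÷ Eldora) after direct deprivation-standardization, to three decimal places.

Combined standard total = 233,500; weights = 0.2270, 0.1987, 0.2852, 0.2891.
Norvale: 0.2270×250.95 + 0.1987×212.47 + 0.2852×157.52 + 0.2891×159.28 = 190.1550 per 100,000.
Eldora: 0.2270×262.17 + 0.1987×278.48 + 0.2852×219.13 + 0.2891×248.77 = 249.2613 per 100,000.
Ratio = 190.1550 ÷ 249.2613 = 0.76287.

0.763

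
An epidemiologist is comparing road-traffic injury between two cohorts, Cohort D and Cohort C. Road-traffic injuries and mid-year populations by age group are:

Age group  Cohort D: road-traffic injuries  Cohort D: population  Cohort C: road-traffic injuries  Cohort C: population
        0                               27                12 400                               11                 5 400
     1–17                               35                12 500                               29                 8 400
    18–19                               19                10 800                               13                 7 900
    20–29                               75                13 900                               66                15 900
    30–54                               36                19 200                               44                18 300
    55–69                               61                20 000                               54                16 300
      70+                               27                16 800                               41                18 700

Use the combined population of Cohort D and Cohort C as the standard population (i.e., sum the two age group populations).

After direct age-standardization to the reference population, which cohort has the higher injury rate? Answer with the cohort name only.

Age-specific rates per 100 000 for Cohort D: 217.74, 280.00, 175.93, 539.57, 187.50, 305.00, 160.71.
For Cohort C: 203.70, 345.24, 164.56, 415.09, 240.44, 331.29, 219.25.
Combined standard total = 196 500; weights = 0.0906, 0.1064, 0.0952, 0.1517, 0.1908, 0.1847, 0.1807.
Cohort D: 0.0906×217.74 + 0.1064×280.00 + 0.0952×175.93 + 0.1517×539.57 + 0.1908×187.50 + 0.1847×305.00 + 0.1807×160.71 = 269.2360 per 100 000.
Cohort C: 0.0906×203.70 + 0.1064×345.24 + 0.0952×164.56 + 0.1517×415.09 + 0.1908×240.44 + 0.1847×331.29 + 0.1807×219.25 = 280.4784 per 100 000.

Cohort C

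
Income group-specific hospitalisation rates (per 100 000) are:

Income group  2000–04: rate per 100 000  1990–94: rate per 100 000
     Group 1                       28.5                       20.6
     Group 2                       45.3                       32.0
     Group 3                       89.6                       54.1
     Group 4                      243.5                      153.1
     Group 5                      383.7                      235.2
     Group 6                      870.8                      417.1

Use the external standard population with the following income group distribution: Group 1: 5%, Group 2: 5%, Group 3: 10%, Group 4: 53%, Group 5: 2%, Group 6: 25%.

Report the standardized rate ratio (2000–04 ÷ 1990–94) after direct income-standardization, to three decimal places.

1.852

Standard weights: 0.05, 0.05, 0.10, 0.53, 0.02, 0.25.
2000–04: 0.0500×28.5 + 0.0500×45.3 + 0.1000×89.6 + 0.5300×243.5 + 0.0200×383.7 + 0.2500×870.8 = 367.0790 per 100 000.
1990–94: 0.0500×20.6 + 0.0500×32.0 + 0.1000×54.1 + 0.5300×153.1 + 0.0200×235.2 + 0.2500×417.1 = 198.1620 per 100 000.
Ratio = 367.0790 ÷ 198.1620 = 1.85242.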